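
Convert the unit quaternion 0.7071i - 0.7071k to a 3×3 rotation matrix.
[[0, 0, -1], [0, -1, 0], [-1, 0, 0]]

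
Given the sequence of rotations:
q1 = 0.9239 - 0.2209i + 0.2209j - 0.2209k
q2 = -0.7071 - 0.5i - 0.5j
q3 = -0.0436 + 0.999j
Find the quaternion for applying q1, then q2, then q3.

q2 · q1 = -0.6533 - 0.1953i - 0.7286j - 0.0647k
q3 · q2 · q1 = 0.7564 - 0.0561i - 0.6209j + 0.1979k
0.7564 - 0.0561i - 0.6209j + 0.1979k


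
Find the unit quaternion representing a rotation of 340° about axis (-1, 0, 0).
-0.9848 - 0.1736i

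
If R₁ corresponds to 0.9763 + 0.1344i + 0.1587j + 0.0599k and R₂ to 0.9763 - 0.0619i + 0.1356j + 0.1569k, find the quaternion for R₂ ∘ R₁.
0.9306 + 0.054i + 0.3121j + 0.1836k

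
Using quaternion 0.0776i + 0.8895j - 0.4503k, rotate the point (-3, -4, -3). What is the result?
(2.621, -0.341, 5.197)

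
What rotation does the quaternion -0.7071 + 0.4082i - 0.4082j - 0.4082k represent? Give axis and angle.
axis = (√3/3, -√3/3, -√3/3), θ = 3π/2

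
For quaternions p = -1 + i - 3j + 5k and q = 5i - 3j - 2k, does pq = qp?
No: pq = -4 + 16i + 30j + 14k ≠ -4 - 26i - 24j - 10k = qp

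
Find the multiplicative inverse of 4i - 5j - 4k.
-0.0702i + 0.0877j + 0.0702k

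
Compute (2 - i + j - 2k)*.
2 + i - j + 2k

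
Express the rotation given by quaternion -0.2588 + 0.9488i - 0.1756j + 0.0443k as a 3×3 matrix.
[[0.9344, -0.3103, 0.175], [-0.3561, -0.8044, 0.4755], [-0.0068, -0.5067, -0.8621]]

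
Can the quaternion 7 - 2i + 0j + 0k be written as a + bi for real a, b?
Yes. The quaternion 7 - 2i has j- and k-coefficients y = z = 0, so it lies in the complex subalgebra spanned by 1 and i.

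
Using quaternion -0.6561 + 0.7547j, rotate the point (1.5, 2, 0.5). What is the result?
(-0.704, 2, 1.416)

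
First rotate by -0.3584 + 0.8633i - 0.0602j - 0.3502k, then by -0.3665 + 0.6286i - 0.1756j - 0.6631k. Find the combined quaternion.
-0.6541 - 0.5201i - 0.2673j + 0.4798k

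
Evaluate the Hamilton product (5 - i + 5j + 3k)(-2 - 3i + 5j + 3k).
-47 - 13i + 9j + 19k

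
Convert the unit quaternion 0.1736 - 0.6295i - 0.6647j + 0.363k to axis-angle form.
axis = (-0.6392, -0.6749, 0.3686), θ = 160°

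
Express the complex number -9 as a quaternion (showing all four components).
-9 + 0i + 0j + 0k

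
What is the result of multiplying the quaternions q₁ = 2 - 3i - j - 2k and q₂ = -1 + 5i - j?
12 + 11i - 11j + 10k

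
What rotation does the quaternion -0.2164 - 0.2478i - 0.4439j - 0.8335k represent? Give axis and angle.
axis = (-0.2538, -0.4547, -0.8537), θ = 205°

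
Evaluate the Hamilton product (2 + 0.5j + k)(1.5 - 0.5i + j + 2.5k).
-0.75i + 2.25j + 6.75k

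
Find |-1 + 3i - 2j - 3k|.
√23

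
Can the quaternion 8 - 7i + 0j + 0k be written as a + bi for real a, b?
Yes. The quaternion 8 - 7i has j- and k-coefficients y = z = 0, so it lies in the complex subalgebra spanned by 1 and i.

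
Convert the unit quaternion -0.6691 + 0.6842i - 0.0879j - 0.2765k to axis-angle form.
axis = (0.9206, -0.1183, -0.3721), θ = 264°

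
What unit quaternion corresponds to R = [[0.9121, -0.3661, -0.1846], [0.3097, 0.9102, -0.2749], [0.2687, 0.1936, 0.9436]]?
0.9703 + 0.1207i - 0.1168j + 0.1741k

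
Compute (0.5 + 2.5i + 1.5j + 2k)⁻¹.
0.0392 - 0.1961i - 0.1176j - 0.1569k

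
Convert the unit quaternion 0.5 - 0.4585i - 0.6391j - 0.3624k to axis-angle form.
axis = (-0.5294, -0.738, -0.4185), θ = 2π/3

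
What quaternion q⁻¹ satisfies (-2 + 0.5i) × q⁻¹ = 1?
-0.4706 - 0.1176i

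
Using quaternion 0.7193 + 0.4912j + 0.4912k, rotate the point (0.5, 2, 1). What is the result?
(-0.689, 1.871, 1.129)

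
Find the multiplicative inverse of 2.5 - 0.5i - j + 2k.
0.2174 + 0.0435i + 0.087j - 0.1739k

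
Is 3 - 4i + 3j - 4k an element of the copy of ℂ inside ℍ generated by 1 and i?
No. The quaternion 3 - 4i + 3j - 4k has j-coefficient y = 3 and k-coefficient z = -4, not both zero, so it does not lie in the complex subalgebra spanned by 1 and i.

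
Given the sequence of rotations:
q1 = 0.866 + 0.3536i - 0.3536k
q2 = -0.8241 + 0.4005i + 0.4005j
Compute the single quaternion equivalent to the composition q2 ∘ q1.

q2 · q1 = -0.8553 - 0.0862i + 0.4884j + 0.1498k
-0.8553 - 0.0862i + 0.4884j + 0.1498k


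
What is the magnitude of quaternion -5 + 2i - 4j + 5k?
√70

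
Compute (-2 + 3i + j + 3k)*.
-2 - 3i - j - 3k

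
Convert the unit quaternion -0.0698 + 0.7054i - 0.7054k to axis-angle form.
axis = (√2/2, 0, -√2/2), θ = 188°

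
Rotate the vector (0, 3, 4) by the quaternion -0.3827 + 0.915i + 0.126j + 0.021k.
(0.508, 0.797, -4.91)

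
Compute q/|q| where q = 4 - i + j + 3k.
0.7698 - 0.1925i + 0.1925j + 0.5774k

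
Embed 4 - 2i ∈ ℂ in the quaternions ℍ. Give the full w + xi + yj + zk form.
4 - 2i + 0j + 0k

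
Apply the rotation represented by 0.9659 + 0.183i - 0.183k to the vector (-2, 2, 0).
(-1.159, 2.439, 0.841)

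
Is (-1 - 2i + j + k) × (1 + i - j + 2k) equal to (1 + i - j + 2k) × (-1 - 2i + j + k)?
No: pq = 7j ≠ -6i - 3j - 2k = qp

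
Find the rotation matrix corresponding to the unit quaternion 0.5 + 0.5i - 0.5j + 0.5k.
[[0, -1, 0], [0, 0, -1], [1, 0, 0]]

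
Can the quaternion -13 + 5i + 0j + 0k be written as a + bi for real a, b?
Yes. The quaternion -13 + 5i has j- and k-coefficients y = z = 0, so it lies in the complex subalgebra spanned by 1 and i.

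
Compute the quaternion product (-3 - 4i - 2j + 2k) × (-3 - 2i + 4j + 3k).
3 + 4i + 2j - 35k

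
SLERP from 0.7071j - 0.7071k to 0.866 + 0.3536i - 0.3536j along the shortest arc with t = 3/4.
-0.747 - 0.305i + 0.5413j - 0.2363k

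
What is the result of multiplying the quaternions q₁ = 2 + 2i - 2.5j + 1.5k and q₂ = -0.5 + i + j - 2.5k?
3.25 + 5.75i + 9.75j - 1.25k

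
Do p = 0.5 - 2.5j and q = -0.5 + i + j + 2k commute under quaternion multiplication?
No: pq = 2.25 - 4.5i + 1.75j + 3.5k ≠ 2.25 + 5.5i + 1.75j - 1.5k = qp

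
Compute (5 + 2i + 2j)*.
5 - 2i - 2j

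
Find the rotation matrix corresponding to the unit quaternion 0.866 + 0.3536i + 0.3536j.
[[0.7499, 0.2501, 0.6124], [0.2501, 0.7499, -0.6124], [-0.6124, 0.6124, 0.4999]]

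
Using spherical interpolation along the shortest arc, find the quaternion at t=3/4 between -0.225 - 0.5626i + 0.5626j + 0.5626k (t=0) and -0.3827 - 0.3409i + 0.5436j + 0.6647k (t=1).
-0.3458 - 0.3998i + 0.5528j + 0.6442k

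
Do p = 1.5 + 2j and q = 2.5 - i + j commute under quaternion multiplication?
No: pq = 1.75 - 1.5i + 6.5j + 2k ≠ 1.75 - 1.5i + 6.5j - 2k = qp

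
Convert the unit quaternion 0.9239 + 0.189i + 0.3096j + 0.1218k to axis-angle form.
axis = (0.4939, 0.8091, 0.3183), θ = π/4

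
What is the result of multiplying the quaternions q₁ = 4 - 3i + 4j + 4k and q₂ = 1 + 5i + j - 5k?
35 - 7i + 13j - 39k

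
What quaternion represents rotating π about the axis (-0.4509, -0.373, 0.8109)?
-0.4509i - 0.373j + 0.8109k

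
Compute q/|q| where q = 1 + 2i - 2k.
0.3333 + 0.6667i - 0.6667k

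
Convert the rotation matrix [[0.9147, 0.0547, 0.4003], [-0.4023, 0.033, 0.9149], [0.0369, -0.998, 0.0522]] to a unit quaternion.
0.7071 - 0.6763i + 0.1285j - 0.1616k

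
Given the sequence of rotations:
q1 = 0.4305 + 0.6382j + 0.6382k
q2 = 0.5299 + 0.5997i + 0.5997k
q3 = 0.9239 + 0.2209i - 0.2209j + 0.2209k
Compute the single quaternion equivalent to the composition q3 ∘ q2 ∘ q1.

q2 · q1 = -0.1546 - 0.1246i - 0.0445j + 0.9791k
q3 · q2 · q1 = -0.3414 - 0.3557i - 0.2508j + 0.8331k
-0.3414 - 0.3557i - 0.2508j + 0.8331k


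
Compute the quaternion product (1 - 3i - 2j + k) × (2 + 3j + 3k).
5 - 15i + 8j - 4k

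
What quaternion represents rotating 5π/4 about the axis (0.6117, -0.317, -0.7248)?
-0.3827 + 0.5651i - 0.2929j - 0.6696k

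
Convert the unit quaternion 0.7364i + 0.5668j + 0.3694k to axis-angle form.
axis = (0.7364, 0.5668, 0.3694), θ = π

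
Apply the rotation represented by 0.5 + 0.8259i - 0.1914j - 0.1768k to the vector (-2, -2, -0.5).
(-1.208, 2.218, -1.367)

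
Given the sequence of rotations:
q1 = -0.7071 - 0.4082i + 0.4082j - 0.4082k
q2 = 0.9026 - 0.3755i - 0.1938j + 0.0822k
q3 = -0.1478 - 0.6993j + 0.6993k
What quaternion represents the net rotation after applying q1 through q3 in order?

q2 · q1 = -0.6788 - 0.0574i + 0.3186j - 0.659k
q3 · q2 · q1 = 0.784 + 0.2465i + 0.3875j - 0.4174k
0.784 + 0.2465i + 0.3875j - 0.4174k


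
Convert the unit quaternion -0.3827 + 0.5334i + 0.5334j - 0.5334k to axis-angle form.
axis = (√3/3, √3/3, -√3/3), θ = 5π/4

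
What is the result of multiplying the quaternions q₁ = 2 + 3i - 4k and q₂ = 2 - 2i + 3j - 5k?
-10 + 14i + 29j - 9k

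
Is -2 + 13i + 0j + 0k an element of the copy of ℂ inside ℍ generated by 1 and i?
Yes. The quaternion -2 + 13i has j- and k-coefficients y = z = 0, so it lies in the complex subalgebra spanned by 1 and i.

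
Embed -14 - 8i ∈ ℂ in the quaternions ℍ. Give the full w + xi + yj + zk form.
-14 - 8i + 0j + 0k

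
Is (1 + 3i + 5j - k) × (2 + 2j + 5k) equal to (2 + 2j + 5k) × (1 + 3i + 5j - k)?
No: pq = -3 + 33i - 3j + 9k ≠ -3 - 21i + 27j - 3k = qp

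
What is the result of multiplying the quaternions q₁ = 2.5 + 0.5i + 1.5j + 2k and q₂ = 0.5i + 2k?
-4.25 + 4.25i + 4.25k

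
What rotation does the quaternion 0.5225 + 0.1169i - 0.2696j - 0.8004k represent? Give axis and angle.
axis = (0.1371, -0.3162, -0.9387), θ = 117°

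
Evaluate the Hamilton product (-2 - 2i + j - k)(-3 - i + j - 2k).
1 + 7i - 8j + 6k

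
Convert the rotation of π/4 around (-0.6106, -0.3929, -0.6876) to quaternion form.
0.9239 - 0.2337i - 0.1504j - 0.2631k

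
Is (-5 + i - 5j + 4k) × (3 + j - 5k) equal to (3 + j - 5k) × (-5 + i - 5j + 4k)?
No: pq = 10 + 24i - 15j + 38k ≠ 10 - 18i - 25j + 36k = qp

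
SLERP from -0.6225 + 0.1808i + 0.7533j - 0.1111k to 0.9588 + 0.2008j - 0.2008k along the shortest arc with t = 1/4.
-0.8123 + 0.15i + 0.5628j - 0.0302k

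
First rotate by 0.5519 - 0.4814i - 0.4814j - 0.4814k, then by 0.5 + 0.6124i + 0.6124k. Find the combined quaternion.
0.8656 + 0.3921i - 0.2407j - 0.1975k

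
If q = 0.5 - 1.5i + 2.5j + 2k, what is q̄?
0.5 + 1.5i - 2.5j - 2k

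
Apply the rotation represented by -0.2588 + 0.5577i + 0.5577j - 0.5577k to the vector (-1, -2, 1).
(-1.333, -0.756, 1.911)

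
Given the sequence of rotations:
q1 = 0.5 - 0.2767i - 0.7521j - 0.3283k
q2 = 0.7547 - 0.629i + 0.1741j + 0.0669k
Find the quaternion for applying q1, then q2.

q2 · q1 = 0.3562 - 0.5302i - 0.7056j + 0.3069k
0.3562 - 0.5302i - 0.7056j + 0.3069k


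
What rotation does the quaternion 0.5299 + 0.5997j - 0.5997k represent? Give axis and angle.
axis = (0, √2/2, -√2/2), θ = 116°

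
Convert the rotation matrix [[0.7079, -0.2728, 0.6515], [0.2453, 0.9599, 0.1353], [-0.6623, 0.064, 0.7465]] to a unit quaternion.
0.9239 - 0.0193i + 0.3555j + 0.1402k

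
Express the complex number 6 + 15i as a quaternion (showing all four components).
6 + 15i + 0j + 0k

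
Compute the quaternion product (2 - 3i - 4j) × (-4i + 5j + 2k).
8 - 16i + 16j - 27k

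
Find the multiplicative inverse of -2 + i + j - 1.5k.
-0.2424 - 0.1212i - 0.1212j + 0.1818k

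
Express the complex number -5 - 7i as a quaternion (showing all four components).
-5 - 7i + 0j + 0k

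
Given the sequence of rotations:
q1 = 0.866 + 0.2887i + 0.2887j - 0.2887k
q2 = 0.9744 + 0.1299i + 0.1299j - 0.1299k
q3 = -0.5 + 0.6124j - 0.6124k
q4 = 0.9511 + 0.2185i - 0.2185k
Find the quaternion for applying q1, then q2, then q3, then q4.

q2 · q1 = 0.7313 + 0.3938i + 0.3938j - 0.3938k
q3 · q2 · q1 = -0.848 - 0.1969i + 0.0098j - 0.4921k
q4 · q3 · q2 · q1 = -0.871 - 0.3704i + 0.1599j - 0.2806k
-0.871 - 0.3704i + 0.1599j - 0.2806k


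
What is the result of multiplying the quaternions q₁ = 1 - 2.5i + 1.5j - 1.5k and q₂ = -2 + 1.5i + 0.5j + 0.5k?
1.75 + 8i - 3.5j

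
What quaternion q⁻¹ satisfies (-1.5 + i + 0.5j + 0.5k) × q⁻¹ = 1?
-0.4 - 0.2667i - 0.1333j - 0.1333k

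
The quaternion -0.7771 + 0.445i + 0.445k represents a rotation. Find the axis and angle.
axis = (√2/2, 0, √2/2), θ = 282°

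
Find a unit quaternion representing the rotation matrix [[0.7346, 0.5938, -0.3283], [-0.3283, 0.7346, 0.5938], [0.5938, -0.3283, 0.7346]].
0.895 - 0.2576i - 0.2576j - 0.2576k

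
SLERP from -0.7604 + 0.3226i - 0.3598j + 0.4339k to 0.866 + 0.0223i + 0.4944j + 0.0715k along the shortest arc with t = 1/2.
-0.8576 + 0.1584i - 0.4504j + 0.1911k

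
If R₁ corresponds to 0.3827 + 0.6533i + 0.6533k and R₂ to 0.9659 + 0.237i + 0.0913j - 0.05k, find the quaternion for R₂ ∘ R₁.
0.2475 + 0.7814i - 0.1526j + 0.5522k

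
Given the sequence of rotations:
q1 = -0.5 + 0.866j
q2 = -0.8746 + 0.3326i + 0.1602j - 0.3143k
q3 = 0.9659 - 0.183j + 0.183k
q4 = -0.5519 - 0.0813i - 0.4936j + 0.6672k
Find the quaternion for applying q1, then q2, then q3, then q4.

q2 · q1 = 0.2986 + 0.1059i - 0.8375j + 0.4452k
q3 · q2 · q1 = 0.0537 + 0.1741i - 0.8442j + 0.504k
q4 · q3 · q2 · q1 = -0.7684 + 0.214i + 0.5965j - 0.0878k
-0.7684 + 0.214i + 0.5965j - 0.0878k


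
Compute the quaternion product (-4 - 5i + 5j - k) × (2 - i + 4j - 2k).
-35 - 12i - 15j - 9k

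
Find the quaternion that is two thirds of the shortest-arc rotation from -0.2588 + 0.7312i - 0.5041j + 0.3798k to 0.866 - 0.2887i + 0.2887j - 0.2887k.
-0.7099 + 0.4741i - 0.3905j + 0.3447k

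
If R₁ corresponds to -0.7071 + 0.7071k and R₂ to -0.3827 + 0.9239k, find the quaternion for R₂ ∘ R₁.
-0.3827 - 0.9239k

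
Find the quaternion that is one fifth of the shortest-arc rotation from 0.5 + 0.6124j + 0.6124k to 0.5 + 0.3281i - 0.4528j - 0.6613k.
0.3104 - 0.0811i + 0.6435j + 0.695k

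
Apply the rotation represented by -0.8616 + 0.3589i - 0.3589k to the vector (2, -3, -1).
(3.598, -0.836, 0.598)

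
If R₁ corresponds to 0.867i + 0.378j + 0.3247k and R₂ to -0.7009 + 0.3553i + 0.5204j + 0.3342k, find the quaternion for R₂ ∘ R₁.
-0.6133 - 0.565i - 0.0906j - 0.5445k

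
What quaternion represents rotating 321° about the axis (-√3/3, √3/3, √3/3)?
-0.9426 - 0.1927i + 0.1927j + 0.1927k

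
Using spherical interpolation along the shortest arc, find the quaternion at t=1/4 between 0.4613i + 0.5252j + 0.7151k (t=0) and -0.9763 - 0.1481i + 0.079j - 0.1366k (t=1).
0.348 + 0.4638i + 0.4398j + 0.6858k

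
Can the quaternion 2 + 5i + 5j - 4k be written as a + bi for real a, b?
No. The quaternion 2 + 5i + 5j - 4k has j-coefficient y = 5 and k-coefficient z = -4, not both zero, so it does not lie in the complex subalgebra spanned by 1 and i.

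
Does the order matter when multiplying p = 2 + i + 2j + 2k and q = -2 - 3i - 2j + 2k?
Yes: pq = -1 - 16j + 4k ≠ -1 - 16i - 4k = qp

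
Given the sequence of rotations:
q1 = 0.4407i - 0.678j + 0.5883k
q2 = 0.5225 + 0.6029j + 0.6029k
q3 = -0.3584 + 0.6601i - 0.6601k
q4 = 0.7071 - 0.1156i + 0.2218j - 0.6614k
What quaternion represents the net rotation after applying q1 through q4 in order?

q2 · q1 = 0.0541 + 0.9937i - 0.0886j + 0.0417k
q3 · q2 · q1 = -0.6478 - 0.3789i - 0.6517j - 0.1091k
q4 · q3 · q2 · q1 = -0.4295 - 0.6483i - 0.3665j + 0.5107k
-0.4295 - 0.6483i - 0.3665j + 0.5107k


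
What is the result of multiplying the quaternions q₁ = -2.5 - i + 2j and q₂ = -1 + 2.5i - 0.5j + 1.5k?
6 - 2.25i + 0.75j - 8.25k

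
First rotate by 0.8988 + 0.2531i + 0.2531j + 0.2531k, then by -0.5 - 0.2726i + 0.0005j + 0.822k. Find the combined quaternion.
-0.5886 - 0.5795i + 0.1509j + 0.5431k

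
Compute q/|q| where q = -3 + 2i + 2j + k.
-0.7071 + 0.4714i + 0.4714j + 0.2357k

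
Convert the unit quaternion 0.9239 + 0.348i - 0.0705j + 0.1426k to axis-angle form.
axis = (0.9095, -0.1842, 0.3727), θ = π/4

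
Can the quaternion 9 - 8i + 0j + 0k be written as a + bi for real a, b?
Yes. The quaternion 9 - 8i has j- and k-coefficients y = z = 0, so it lies in the complex subalgebra spanned by 1 and i.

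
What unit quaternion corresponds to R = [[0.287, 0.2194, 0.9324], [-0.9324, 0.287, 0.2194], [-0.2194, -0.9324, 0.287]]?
0.6821 - 0.4222i + 0.4222j - 0.4222k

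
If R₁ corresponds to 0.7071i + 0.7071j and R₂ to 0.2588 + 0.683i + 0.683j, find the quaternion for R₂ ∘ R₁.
-0.9659 + 0.183i + 0.183j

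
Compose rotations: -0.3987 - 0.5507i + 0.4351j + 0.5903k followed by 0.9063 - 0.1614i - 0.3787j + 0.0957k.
-0.3419 - 0.6999i + 0.5879j + 0.2181k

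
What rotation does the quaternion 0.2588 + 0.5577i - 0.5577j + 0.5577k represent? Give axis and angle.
axis = (√3/3, -√3/3, √3/3), θ = 5π/6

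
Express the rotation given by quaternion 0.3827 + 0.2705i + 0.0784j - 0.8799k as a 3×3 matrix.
[[-0.5607, 0.7159, -0.416], [-0.6311, -0.6948, -0.345], [-0.536, 0.0691, 0.8414]]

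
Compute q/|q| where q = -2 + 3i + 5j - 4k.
-0.2722 + 0.4082i + 0.6804j - 0.5443k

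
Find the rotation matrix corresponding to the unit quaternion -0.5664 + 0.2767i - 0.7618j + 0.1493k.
[[-0.2053, -0.2525, 0.9456], [-0.5907, 0.8023, 0.086], [-0.7803, -0.5409, -0.3138]]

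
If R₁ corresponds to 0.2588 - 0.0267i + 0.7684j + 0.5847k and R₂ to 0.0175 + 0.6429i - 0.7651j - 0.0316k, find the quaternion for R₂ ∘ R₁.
0.6281 - 0.2572i - 0.5596j + 0.4756k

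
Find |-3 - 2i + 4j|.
√29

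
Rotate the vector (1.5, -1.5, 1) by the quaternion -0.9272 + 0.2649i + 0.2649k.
(0.693, -1.325, 1.807)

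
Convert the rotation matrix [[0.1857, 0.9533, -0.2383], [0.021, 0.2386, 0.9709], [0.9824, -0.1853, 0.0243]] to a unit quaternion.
0.6018 - 0.4803i - 0.5071j - 0.3873k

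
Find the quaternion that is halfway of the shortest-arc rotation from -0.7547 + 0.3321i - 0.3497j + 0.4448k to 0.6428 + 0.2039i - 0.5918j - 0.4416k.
-0.8331 + 0.0764i + 0.1443j + 0.5284k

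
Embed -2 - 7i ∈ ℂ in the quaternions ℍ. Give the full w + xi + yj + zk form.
-2 - 7i + 0j + 0k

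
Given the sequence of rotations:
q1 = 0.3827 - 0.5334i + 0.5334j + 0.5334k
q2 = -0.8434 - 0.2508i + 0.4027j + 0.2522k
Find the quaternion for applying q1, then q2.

q2 · q1 = -0.8059 + 0.4342i - 0.2965j - 0.2723k
-0.8059 + 0.4342i - 0.2965j - 0.2723k


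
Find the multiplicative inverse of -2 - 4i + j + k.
-0.0909 + 0.1818i - 0.0455j - 0.0455k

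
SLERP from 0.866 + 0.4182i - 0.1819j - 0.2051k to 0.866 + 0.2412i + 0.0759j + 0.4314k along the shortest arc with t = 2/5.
0.9237 + 0.3698i - 0.0829j + 0.0557k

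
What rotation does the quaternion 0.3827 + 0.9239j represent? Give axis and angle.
axis = (0, 1, 0), θ = 3π/4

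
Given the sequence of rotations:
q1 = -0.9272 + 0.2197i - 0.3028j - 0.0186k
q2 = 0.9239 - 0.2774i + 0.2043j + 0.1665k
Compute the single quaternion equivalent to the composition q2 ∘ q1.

q2 · q1 = -0.7307 + 0.5068i - 0.4378j - 0.1325k
-0.7307 + 0.5068i - 0.4378j - 0.1325k


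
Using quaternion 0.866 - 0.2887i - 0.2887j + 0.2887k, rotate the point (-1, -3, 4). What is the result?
(-2.334, -1.333, 4.333)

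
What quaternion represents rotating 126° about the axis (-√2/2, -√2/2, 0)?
0.454 - 0.63i - 0.63j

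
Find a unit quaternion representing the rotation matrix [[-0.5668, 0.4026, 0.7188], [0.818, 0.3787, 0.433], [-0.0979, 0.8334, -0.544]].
0.2588 + 0.3868i + 0.7889j + 0.4013k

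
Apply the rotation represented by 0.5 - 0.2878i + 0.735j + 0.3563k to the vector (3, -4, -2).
(1.055, -4.145, -3.272)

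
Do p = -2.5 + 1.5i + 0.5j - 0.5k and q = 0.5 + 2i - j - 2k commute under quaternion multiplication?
No: pq = -4.75 - 5.75i + 4.75j + 2.25k ≠ -4.75 - 2.75i + 0.75j + 7.25k = qp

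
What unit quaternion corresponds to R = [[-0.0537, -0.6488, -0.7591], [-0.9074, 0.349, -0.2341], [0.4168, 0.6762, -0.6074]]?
-0.4147 - 0.5488i + 0.7089j + 0.1559k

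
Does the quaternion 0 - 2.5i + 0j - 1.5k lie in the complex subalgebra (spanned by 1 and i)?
No. The quaternion -2.5i - 1.5k has j-coefficient y = 0 and k-coefficient z = -1.5, not both zero, so it does not lie in the complex subalgebra spanned by 1 and i.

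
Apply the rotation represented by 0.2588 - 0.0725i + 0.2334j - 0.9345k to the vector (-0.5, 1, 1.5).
(1.262, -1.096, 0.84)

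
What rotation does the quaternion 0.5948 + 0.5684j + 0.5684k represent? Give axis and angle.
axis = (0, √2/2, √2/2), θ = 107°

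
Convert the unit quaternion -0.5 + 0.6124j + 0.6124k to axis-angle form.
axis = (0, √2/2, √2/2), θ = 4π/3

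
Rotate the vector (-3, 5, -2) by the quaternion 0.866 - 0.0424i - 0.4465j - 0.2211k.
(2.103, 4.987, -2.952)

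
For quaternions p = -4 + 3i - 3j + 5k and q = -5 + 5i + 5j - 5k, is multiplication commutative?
No: pq = 45 - 45i + 35j + 25k ≠ 45 - 25i - 45j - 35k = qp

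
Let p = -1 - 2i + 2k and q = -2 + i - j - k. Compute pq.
6 + 5i + j - k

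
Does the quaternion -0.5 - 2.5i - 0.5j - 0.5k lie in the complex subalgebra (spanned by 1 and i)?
No. The quaternion -0.5 - 2.5i - 0.5j - 0.5k has j-coefficient y = -0.5 and k-coefficient z = -0.5, not both zero, so it does not lie in the complex subalgebra spanned by 1 and i.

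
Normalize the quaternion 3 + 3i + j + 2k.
0.6255 + 0.6255i + 0.2085j + 0.417k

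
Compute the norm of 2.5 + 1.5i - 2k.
3.536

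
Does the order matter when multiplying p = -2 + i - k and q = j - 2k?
Yes: pq = -2 + i + 5k ≠ -2 - i - 4j + 3k = qp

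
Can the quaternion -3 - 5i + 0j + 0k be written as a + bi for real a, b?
Yes. The quaternion -3 - 5i has j- and k-coefficients y = z = 0, so it lies in the complex subalgebra spanned by 1 and i.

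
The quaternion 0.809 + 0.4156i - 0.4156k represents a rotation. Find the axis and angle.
axis = (√2/2, 0, -√2/2), θ = 72°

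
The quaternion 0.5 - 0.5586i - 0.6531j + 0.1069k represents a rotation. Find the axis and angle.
axis = (-0.645, -0.7541, 0.1234), θ = 2π/3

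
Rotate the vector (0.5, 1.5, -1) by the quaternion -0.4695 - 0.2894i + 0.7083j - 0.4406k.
(-1.021, 1.564, 0.102)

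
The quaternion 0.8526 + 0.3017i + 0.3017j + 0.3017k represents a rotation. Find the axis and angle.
axis = (√3/3, √3/3, √3/3), θ = 63°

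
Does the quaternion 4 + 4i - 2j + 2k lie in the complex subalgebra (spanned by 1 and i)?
No. The quaternion 4 + 4i - 2j + 2k has j-coefficient y = -2 and k-coefficient z = 2, not both zero, so it does not lie in the complex subalgebra spanned by 1 and i.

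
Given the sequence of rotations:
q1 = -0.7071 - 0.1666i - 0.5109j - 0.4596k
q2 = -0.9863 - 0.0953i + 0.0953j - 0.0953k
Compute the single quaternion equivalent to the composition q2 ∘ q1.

q2 · q1 = 0.6864 + 0.1392i + 0.4086j + 0.5853k
0.6864 + 0.1392i + 0.4086j + 0.5853k


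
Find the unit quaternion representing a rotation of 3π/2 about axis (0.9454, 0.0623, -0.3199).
-0.7071 + 0.6685i + 0.0441j - 0.2262k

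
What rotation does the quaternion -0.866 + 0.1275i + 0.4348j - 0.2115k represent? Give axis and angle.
axis = (0.255, 0.8695, -0.423), θ = 5π/3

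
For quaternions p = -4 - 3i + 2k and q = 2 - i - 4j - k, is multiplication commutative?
No: pq = -9 + 6i + 11j + 20k ≠ -9 - 10i + 21j - 4k = qp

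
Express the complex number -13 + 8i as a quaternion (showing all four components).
-13 + 8i + 0j + 0k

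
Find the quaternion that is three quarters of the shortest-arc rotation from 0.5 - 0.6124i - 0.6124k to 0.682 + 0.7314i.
-0.4307 - 0.8752i - 0.2204k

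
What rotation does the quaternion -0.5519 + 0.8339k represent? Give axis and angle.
axis = (0, 0, 1), θ = 247°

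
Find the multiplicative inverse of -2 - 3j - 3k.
-0.0909 + 0.1364j + 0.1364k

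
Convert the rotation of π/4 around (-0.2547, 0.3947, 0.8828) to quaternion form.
0.9239 - 0.0975i + 0.151j + 0.3378k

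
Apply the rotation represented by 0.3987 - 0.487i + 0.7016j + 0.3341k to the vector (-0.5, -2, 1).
(2.237, 0.461, -0.177)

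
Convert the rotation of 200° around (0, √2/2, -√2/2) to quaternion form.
-0.1736 + 0.6964j - 0.6964k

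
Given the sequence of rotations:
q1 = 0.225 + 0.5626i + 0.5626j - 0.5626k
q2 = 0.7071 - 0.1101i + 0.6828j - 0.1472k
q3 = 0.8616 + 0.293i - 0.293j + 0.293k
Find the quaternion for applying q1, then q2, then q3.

q2 · q1 = -0.2459 + 0.0717i + 0.4067j - 0.877k
q3 · q2 · q1 = 0.1432 + 0.1275i + 0.7004j - 0.6875k
0.1432 + 0.1275i + 0.7004j - 0.6875k


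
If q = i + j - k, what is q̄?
-i - j + k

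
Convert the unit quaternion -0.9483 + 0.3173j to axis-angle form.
axis = (0, 1, 0), θ = 323°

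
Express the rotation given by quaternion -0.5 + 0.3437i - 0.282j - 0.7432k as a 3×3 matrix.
[[-0.2637, -0.937, -0.2289], [0.5494, -0.341, 0.7629], [-0.7929, 0.0755, 0.6047]]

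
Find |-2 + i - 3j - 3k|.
√23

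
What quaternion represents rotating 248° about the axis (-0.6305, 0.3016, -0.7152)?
-0.5592 - 0.5227i + 0.25j - 0.5929k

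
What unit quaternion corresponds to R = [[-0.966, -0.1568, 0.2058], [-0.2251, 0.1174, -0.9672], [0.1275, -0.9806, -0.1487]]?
0.0262 - 0.1278i + 0.747j - 0.6519k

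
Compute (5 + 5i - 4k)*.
5 - 5i + 4k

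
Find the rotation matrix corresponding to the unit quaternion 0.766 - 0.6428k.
[[0.1736, 0.9848, 0], [-0.9848, 0.1736, 0], [0, 0, 1]]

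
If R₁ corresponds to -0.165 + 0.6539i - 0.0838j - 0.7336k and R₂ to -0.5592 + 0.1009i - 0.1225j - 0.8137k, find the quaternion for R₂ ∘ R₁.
-0.5809 - 0.3606i - 0.391j + 0.6161k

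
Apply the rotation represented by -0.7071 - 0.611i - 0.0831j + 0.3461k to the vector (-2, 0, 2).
(-2.104, -1.067, 1.56)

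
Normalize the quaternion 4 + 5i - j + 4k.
0.5252 + 0.6565i - 0.1313j + 0.5252k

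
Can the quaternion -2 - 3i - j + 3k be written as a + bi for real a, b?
No. The quaternion -2 - 3i - j + 3k has j-coefficient y = -1 and k-coefficient z = 3, not both zero, so it does not lie in the complex subalgebra spanned by 1 and i.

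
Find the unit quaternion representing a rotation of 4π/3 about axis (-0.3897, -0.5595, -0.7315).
-0.5 - 0.3375i - 0.4845j - 0.6335k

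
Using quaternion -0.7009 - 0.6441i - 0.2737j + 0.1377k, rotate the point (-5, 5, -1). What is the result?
(-1.54, 0.842, 6.922)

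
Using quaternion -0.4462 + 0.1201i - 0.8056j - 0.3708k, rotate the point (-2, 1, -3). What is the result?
(-1.268, -1.692, 3.087)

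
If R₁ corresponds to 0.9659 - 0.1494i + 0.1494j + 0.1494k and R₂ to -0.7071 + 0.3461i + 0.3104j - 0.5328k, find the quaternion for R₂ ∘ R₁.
-0.5981 + 0.5659i + 0.2221j - 0.5222k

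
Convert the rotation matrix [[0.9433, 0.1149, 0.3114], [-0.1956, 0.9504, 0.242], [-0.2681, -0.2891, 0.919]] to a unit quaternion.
0.9763 - 0.136i + 0.1484j - 0.0795k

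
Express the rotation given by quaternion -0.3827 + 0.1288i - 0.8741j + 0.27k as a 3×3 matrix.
[[-0.6739, -0.0185, 0.7386], [-0.4318, 0.821, -0.3734], [-0.5995, -0.5706, -0.5613]]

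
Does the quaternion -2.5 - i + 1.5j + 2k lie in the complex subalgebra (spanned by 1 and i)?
No. The quaternion -2.5 - i + 1.5j + 2k has j-coefficient y = 1.5 and k-coefficient z = 2, not both zero, so it does not lie in the complex subalgebra spanned by 1 and i.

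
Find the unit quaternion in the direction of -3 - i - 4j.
-0.5883 - 0.1961i - 0.7845j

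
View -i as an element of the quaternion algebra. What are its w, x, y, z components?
0 - i + 0j + 0k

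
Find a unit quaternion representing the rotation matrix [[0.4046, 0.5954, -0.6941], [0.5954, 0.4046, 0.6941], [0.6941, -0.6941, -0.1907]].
0.6361 - 0.5456i - 0.5456j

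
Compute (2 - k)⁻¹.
0.4 + 0.2k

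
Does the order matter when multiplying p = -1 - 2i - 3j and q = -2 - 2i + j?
Yes: pq = 1 + 6i + 5j - 8k ≠ 1 + 6i + 5j + 8k = qp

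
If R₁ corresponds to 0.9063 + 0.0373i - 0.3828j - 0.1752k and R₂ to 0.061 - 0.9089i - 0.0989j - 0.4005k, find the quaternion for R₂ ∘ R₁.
-0.0188 - 0.9574i - 0.2872j - 0.022k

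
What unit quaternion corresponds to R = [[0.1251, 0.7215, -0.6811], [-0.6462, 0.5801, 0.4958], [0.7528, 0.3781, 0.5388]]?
0.749 - 0.0393i - 0.4786j - 0.4565k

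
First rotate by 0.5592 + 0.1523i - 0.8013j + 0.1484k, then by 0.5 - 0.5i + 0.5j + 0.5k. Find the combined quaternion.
0.6822 + 0.2714i + 0.0293j + 0.6783k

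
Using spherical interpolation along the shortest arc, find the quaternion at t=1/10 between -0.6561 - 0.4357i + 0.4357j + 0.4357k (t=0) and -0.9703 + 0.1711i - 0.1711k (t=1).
-0.7313 - 0.3867i + 0.4075j + 0.3867k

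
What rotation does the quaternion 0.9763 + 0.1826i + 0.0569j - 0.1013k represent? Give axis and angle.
axis = (0.8437, 0.2629, -0.468), θ = 25°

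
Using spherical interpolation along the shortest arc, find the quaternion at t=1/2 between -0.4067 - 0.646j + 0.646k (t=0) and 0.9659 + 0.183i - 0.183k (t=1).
-0.7896 - 0.1053i - 0.3716j + 0.4769k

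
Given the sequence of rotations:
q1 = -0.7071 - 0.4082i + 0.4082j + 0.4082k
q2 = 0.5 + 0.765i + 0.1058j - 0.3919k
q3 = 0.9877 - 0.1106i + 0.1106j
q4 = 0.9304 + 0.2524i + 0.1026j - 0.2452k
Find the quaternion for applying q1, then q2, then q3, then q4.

q2 · q1 = 0.0755 - 0.5419i - 0.023j + 0.8367k
q3 · q2 · q1 = 0.0172 - 0.451i + 0.0782j + 0.8889k
q4 · q3 · q2 · q1 = 0.3398 - 0.3049i - 0.0393j + 0.8888k
0.3398 - 0.3049i - 0.0393j + 0.8888k


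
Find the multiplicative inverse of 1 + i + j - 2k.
0.1429 - 0.1429i - 0.1429j + 0.2857k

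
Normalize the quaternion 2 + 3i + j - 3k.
0.417 + 0.6255i + 0.2085j - 0.6255k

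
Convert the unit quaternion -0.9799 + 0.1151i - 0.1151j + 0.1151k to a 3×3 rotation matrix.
[[0.947, 0.1991, 0.2521], [-0.2521, 0.947, 0.1991], [-0.1991, -0.2521, 0.947]]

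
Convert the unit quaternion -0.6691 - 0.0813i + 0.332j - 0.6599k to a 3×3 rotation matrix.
[[-0.0914, -0.9371, -0.337], [0.8291, 0.1158, -0.547], [0.5516, -0.3294, 0.7663]]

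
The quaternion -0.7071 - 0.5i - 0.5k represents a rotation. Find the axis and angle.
axis = (-√2/2, 0, -√2/2), θ = 3π/2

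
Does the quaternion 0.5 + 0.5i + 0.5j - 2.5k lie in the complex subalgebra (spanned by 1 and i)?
No. The quaternion 0.5 + 0.5i + 0.5j - 2.5k has j-coefficient y = 0.5 and k-coefficient z = -2.5, not both zero, so it does not lie in the complex subalgebra spanned by 1 and i.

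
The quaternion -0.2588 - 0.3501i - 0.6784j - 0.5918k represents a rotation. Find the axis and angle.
axis = (-0.3624, -0.7023, -0.6127), θ = 7π/6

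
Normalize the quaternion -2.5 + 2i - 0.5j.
-0.7715 + 0.6172i - 0.1543j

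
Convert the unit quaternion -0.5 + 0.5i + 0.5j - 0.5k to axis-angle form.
axis = (√3/3, √3/3, -√3/3), θ = 4π/3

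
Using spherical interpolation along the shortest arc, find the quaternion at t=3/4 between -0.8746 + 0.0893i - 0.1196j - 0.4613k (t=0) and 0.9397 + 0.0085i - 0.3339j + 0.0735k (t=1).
-0.9574 + 0.0172i + 0.2259j - 0.1792k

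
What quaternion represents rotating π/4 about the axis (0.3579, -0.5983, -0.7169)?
0.9239 + 0.137i - 0.229j - 0.2743k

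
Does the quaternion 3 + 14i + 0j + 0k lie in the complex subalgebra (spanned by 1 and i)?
Yes. The quaternion 3 + 14i has j- and k-coefficients y = z = 0, so it lies in the complex subalgebra spanned by 1 and i.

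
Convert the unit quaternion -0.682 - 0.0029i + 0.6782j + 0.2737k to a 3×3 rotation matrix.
[[-0.0697, 0.3694, -0.9267], [-0.3773, 0.8502, 0.3673], [0.9235, 0.3752, 0.0801]]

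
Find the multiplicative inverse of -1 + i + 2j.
-0.1667 - 0.1667i - 0.3333j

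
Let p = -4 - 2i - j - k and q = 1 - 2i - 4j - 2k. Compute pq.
-14 + 4i + 13j + 13k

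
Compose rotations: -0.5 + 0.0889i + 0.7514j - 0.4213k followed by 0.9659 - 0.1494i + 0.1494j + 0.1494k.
-0.519 - 0.0146i + 0.6014j - 0.6072k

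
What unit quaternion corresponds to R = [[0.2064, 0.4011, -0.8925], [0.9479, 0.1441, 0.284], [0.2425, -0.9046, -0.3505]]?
0.5 - 0.5943i - 0.5675j + 0.2734k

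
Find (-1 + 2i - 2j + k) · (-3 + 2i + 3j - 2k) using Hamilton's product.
7 - 7i + 9j + 9k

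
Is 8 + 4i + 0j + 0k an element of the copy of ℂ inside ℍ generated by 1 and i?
Yes. The quaternion 8 + 4i has j- and k-coefficients y = z = 0, so it lies in the complex subalgebra spanned by 1 and i.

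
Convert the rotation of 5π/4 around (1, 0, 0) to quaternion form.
-0.3827 + 0.9239i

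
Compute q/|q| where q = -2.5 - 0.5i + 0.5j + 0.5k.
-0.9449 - 0.189i + 0.189j + 0.189k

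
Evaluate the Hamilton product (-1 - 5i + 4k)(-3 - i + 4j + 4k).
-18 + 12j - 36k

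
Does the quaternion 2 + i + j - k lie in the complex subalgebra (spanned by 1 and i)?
No. The quaternion 2 + i + j - k has j-coefficient y = 1 and k-coefficient z = -1, not both zero, so it does not lie in the complex subalgebra spanned by 1 and i.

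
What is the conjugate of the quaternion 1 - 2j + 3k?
1 + 2j - 3k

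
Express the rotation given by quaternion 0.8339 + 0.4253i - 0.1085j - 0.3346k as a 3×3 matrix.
[[0.7525, 0.4658, -0.4656], [-0.6503, 0.4143, -0.6367], [-0.1037, 0.7819, 0.6147]]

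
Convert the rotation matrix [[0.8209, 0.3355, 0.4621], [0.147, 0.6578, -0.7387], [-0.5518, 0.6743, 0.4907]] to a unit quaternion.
0.8616 + 0.41i + 0.2942j - 0.0547k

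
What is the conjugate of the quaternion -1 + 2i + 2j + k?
-1 - 2i - 2j - k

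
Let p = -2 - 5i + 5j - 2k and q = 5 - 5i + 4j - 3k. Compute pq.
-61 - 22i + 12j + k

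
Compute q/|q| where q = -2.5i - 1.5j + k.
-0.8111i - 0.4867j + 0.3244k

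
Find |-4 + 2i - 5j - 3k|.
√54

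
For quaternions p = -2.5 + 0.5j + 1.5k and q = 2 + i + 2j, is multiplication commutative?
No: pq = -6 - 5.5i - 2.5j + 2.5k ≠ -6 + 0.5i - 5.5j + 3.5k = qp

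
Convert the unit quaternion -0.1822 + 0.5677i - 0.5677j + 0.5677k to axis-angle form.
axis = (√3/3, -√3/3, √3/3), θ = 201°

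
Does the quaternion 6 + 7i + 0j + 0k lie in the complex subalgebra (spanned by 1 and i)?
Yes. The quaternion 6 + 7i has j- and k-coefficients y = z = 0, so it lies in the complex subalgebra spanned by 1 and i.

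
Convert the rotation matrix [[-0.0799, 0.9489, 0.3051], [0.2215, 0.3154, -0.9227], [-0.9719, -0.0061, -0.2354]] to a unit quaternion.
0.5 + 0.4583i + 0.6385j - 0.3637k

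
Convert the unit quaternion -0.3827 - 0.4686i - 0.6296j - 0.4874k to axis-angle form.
axis = (-0.5072, -0.6815, -0.5276), θ = 5π/4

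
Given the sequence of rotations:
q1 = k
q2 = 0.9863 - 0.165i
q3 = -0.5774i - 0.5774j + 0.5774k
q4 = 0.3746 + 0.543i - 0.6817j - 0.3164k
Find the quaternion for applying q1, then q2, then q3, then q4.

q2 · q1 = 0.165j + 0.9863k
q3 · q2 · q1 = -0.4742 - 0.6648i + 0.5695j - 0.0953k
q4 · q3 · q2 · q1 = 0.5414 - 0.2614i + 0.7987j - 0.0296k
0.5414 - 0.2614i + 0.7987j - 0.0296k


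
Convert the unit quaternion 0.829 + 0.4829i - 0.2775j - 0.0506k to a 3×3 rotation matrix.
[[0.8409, -0.1841, -0.509], [-0.3519, 0.5285, -0.7726], [0.4112, 0.8287, 0.3796]]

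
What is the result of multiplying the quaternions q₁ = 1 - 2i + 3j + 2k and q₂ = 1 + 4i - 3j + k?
16 + 11i + 10j - 3k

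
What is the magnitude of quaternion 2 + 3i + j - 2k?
√18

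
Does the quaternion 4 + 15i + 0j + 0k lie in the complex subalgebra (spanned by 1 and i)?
Yes. The quaternion 4 + 15i has j- and k-coefficients y = z = 0, so it lies in the complex subalgebra spanned by 1 and i.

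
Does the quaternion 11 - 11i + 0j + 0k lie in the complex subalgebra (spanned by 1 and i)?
Yes. The quaternion 11 - 11i has j- and k-coefficients y = z = 0, so it lies in the complex subalgebra spanned by 1 and i.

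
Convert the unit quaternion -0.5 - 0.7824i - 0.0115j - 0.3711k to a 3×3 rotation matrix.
[[0.7243, -0.3531, 0.5922], [0.3891, -0.4997, -0.7739], [0.5692, 0.7909, -0.2246]]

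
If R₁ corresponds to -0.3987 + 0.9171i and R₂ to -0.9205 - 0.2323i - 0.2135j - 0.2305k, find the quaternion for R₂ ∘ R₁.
0.58 - 0.7516i - 0.1263j + 0.2877k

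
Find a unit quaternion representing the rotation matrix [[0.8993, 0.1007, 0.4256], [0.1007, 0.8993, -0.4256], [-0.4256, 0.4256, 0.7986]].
0.9483 + 0.2244i + 0.2244j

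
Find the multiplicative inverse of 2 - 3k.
0.1538 + 0.2308k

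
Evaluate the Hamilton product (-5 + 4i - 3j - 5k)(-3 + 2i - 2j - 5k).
-24 - 17i + 29j + 38k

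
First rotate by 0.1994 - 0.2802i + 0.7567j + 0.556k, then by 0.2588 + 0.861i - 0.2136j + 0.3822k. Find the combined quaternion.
0.242 - 0.3088i - 0.4326j + 0.8118k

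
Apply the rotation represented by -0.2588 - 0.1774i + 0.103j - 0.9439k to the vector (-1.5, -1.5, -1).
(1.711, 0.875, -1.344)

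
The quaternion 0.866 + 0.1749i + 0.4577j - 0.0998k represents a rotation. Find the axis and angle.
axis = (0.3498, 0.9153, -0.1996), θ = π/3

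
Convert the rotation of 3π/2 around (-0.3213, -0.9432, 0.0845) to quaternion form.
-0.7071 - 0.2272i - 0.6669j + 0.0598k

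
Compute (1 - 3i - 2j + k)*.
1 + 3i + 2j - k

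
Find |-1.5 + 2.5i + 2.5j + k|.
3.969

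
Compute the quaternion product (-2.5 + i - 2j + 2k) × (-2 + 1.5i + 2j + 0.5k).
6.5 - 10.75i + 1.5j - 0.25k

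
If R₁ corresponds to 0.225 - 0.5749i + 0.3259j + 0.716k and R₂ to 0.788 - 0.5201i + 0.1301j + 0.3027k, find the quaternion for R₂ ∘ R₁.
-0.3808 - 0.5755i + 0.4845j + 0.5376k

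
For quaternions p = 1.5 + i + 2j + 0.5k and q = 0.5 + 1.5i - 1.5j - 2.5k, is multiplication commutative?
No: pq = 3.5 - 1.5i + 2j - 8k ≠ 3.5 + 7i - 4.5j + k = qp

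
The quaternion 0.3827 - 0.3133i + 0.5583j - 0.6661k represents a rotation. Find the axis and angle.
axis = (-0.3391, 0.6043, -0.721), θ = 3π/4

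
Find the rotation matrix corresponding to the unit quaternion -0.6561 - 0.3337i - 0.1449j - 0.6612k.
[[0.0836, -0.7709, 0.6314], [0.9643, -0.0971, -0.2463], [0.2511, 0.6295, 0.7353]]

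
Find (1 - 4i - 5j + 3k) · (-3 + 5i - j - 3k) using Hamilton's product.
21 + 35i + 17j + 17k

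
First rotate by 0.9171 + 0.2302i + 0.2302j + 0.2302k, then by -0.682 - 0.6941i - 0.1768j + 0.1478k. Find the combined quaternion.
-0.459 - 0.8683i - 0.1253j - 0.1405k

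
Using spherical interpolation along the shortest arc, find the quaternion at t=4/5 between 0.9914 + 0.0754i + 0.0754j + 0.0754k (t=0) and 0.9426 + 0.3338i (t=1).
0.9587 + 0.2836i + 0.0153j + 0.0153k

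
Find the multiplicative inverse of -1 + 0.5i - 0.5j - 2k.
-0.1818 - 0.0909i + 0.0909j + 0.3636k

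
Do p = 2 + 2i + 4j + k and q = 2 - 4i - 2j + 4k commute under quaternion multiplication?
No: pq = 16 + 14i - 8j + 22k ≠ 16 - 22i + 16j - 2k = qp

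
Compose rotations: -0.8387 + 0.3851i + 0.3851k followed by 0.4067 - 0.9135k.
0.0107 + 0.1566i - 0.3518j + 0.9228k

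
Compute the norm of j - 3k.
√10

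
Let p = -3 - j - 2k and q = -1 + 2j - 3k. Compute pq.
-1 + 7i - 5j + 11k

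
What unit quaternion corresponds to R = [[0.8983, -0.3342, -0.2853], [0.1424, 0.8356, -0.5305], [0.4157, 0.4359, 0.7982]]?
0.9397 + 0.2571i - 0.1865j + 0.1268k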